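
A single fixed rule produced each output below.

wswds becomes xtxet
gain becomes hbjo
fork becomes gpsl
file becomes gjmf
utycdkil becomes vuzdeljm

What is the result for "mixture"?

The rule is to shift every letter 1 place forward in the alphabet (wrapping around).
On "mixture" that produces "njyuvsf".

njyuvsf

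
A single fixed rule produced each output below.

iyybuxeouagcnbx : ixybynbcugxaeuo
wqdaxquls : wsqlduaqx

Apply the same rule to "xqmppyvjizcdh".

xhqdmcpzpiyjv

What's happening: take characters alternately from the front and the back (1st, last, 2nd, 2nd-last, ...).
"xqmppyvjizcdh" → "xhqdmcpzpiyjv".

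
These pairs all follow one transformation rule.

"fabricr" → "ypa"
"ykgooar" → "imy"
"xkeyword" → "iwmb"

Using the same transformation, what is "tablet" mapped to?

Each output is the input with this applied: shift every letter 2 places backward in the alphabet (wrapping around), then keep every other character starting from the second (positions 2nd, 4th, 6th, ...).
"tablet" → "ryzjcr" → "yjr".

yjr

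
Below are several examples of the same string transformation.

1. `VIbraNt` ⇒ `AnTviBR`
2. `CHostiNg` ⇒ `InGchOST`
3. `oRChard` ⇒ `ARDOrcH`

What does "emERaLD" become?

AldEMer

What's happening: flip the case of every letter, then move the last 3 characters to the front (rotate right by 3).
"emERaLD" → "EMerAld" → "AldEMer".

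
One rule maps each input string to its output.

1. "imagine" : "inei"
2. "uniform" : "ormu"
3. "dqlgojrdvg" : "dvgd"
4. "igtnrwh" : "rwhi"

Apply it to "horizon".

The pattern: move the last 3 characters to the front (rotate right by 3), then keep only the first 4 characters.
On "horizon": the first step gives "zonhori", and the second then gives "zonh".

zonh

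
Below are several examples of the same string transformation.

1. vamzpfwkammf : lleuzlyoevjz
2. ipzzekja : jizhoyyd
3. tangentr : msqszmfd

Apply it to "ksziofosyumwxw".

Looking at the pairs, the operation is to move the last 3 characters to the front (rotate right by 3), then shift every letter 1 place backward in the alphabet (wrapping around).
On "ksziofosyumwxw": the first step gives "wxwksziofosyum", and the second then gives "vwvjryhnenrxtl".
(Check on "tangentr": → "ntrtange" → "msqszmfd" ✓)

vwvjryhnenrxtl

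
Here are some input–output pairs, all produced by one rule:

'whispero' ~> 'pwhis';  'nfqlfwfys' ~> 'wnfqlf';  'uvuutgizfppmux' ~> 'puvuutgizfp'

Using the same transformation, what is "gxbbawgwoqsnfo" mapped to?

The transformation: delete the last 3 characters, then move the last character to the front.
So "gxbbawgwoqsnfo" becomes "sgxbbawgwoq".

sgxbbawgwoq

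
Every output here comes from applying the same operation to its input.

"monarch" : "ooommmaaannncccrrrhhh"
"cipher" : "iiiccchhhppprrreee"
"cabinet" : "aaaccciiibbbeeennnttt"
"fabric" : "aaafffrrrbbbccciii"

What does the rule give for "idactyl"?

dddiiicccaaayyytttlll

The pattern: swap each adjacent pair of characters (1↔2, 3↔4, ...), then repeat every character 3 times.
For "idactyl", step one produces "dicaytl"; step two turns that into "dddiiicccaaayyytttlll".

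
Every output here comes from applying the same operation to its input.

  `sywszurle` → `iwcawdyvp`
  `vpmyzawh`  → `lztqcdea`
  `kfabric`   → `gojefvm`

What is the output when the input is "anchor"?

Looking at the pairs, the operation is to shift every letter 4 places forward in the alphabet (wrapping around), then move the last character to the front.
For "anchor", step one produces "erglsv"; step two turns that into "vergls".

vergls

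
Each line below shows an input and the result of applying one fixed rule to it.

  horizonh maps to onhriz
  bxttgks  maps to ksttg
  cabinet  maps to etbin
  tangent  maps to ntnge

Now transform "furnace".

cerna

Rule — delete the first 2 characters, then move the first 3 characters to the end (rotate left by 3).
"furnace" → "rnace" → "cerna".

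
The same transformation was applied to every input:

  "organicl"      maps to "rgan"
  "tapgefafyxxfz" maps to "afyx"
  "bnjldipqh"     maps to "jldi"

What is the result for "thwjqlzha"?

What's happening: move the last 3 characters to the front (rotate right by 3), then keep only the last 4 characters.
"thwjqlzha" → "zhathwjql" → "wjql".

wjql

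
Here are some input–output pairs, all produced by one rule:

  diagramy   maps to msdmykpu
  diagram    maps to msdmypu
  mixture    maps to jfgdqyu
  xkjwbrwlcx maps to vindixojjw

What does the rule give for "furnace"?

dzmoqrg

In each case the input is transformed by: shift every letter 12 places forward in the alphabet (wrapping around), then move the first 2 characters to the end (rotate left by 2).
Starting from "furnace": after the first operation, "rgdzmoq"; after the second, "dzmoqrg".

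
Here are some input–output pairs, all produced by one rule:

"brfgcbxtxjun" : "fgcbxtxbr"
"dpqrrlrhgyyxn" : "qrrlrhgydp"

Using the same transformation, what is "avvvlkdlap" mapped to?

The rule is to delete the last 3 characters, then move the first 2 characters to the end (rotate left by 2).
Working it through for "avvvlkdlap": intermediate "avvvlkd", final "vvlkdav".
(Check on "brfgcbxtxjun": → "brfgcbxtx" → "fgcbxtxbr" ✓)

vvlkdav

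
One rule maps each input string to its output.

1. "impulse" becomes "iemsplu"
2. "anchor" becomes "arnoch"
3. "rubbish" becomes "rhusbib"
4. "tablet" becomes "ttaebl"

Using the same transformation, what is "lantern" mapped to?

What's happening: take characters alternately from the front and the back (1st, last, 2nd, 2nd-last, ...).
For "lantern" the result is "lnarnet".

lnarnet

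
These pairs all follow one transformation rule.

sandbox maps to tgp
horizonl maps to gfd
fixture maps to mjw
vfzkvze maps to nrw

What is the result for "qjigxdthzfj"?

The rule is to shift every letter 8 places backward in the alphabet (wrapping around), then keep only the last 3 characters.
For "qjigxdthzfj", step one produces "ibaypvlzrxb"; step two turns that into "rxb".
(Check on "horizonl": → "zgjargfd" → "gfd" ✓)

rxb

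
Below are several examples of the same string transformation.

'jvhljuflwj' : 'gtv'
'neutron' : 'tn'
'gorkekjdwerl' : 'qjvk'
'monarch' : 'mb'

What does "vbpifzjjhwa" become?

oyg

In each case the input is transformed by: keep one character in every 3, starting at position 3 (positions 3rd, 6th, 9th, ...), then shift every letter 1 place backward in the alphabet (wrapping around).
Applying both steps to "vbpifzjjhwa": "pzh", then "oyg".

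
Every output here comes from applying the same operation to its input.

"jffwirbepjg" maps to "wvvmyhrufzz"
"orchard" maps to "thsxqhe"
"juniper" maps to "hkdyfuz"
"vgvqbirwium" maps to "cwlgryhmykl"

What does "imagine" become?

ucqwydy

What's happening: swap the first and last characters, then shift every letter 10 places backward in the alphabet (wrapping around).
Applying both steps to "imagine": "emagini", then "ucqwydy".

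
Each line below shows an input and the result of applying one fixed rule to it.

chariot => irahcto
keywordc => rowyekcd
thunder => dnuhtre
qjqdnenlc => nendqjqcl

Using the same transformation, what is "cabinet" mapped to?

nibacte

The pattern: move the last 2 characters to the front (rotate right by 2), then reverse the string.
On "cabinet": the first step gives "etcabin", and the second then gives "nibacte".
(Check on "thunder": → "erthund" → "dnuhtre" ✓)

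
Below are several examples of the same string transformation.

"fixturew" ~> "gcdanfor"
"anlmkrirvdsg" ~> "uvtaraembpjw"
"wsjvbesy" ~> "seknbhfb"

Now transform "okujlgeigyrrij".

The transformation: shift every letter 9 places forward in the alphabet (wrapping around), then move the first 2 characters to the end (rotate left by 2).
On "okujlgeigyrrij": the first step gives "xtdsupnrphaars", and the second then gives "dsupnrphaarsxt".
(Check on "wsjvbesy": → "fbseknbh" → "seknbhfb" ✓)

dsupnrphaarsxt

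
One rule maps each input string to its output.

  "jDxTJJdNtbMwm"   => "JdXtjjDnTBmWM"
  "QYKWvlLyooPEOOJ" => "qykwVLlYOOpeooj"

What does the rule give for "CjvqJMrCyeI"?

In each case the input is transformed by: flip the case of every letter.
Applying that to "CjvqJMrCyeI" gives "cJVQjmRcYEi".

cJVQjmRcYEi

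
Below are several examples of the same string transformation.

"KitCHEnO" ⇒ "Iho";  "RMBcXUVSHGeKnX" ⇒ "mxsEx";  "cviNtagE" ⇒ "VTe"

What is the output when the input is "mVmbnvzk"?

vNK

Rule — flip the case of every letter, then keep one character in every 3, starting at position 2 (positions 2nd, 5th, 8th, ...).
For "mVmbnvzk", step one produces "MvMBNVZK"; step two turns that into "vNK".
(Check on "cviNtagE": → "CVInTAGe" → "VTe" ✓)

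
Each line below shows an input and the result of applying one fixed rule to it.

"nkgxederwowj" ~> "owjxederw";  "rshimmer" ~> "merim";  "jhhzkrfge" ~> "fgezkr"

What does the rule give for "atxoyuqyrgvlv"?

vlvoyuqyrg

In each case the input is transformed by: delete the first 3 characters, then move the last 3 characters to the front (rotate right by 3).
Starting from "atxoyuqyrgvlv": after the first operation, "oyuqyrgvlv"; after the second, "vlvoyuqyrg".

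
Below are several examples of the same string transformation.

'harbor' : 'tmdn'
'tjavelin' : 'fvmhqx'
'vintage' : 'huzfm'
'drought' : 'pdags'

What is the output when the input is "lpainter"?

xbmuzf

Looking at the pairs, the operation is to delete the last 2 characters, then shift every letter 12 places forward in the alphabet (wrapping around).
"lpainter" → "lpaint" → "xbmuzf".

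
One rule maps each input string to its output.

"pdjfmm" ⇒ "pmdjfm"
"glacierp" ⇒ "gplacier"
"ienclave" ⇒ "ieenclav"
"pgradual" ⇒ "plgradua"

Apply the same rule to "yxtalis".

Rule — swap the first and last characters, then move the last character to the front.
"yxtalis" → "sxtaliy" → "ysxtali".

ysxtali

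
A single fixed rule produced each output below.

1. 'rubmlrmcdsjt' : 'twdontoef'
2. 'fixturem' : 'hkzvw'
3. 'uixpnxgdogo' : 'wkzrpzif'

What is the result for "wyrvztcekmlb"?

The pattern: shift every letter 2 places forward in the alphabet (wrapping around), then delete the last 3 characters.
Working it through for "wyrvztcekmlb": intermediate "yatxbvegmond", final "yatxbvegm".
(Check on "fixturem": → "hkzvwtgo" → "hkzvw" ✓)

yatxbvegm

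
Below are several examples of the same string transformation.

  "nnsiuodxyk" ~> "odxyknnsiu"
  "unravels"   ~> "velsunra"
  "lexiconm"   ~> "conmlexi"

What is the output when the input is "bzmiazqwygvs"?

In each case the input is transformed by: swap the front and back halves of the string.
Doing the same to "bzmiazqwygvs": "qwygvsbzmiaz".

qwygvsbzmiaz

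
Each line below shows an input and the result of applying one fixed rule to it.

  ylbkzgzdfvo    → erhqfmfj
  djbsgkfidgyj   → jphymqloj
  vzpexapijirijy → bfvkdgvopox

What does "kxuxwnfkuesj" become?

qdadctlqa

In each case the input is transformed by: shift every letter 6 places forward in the alphabet (wrapping around), then delete the last 3 characters.
For "kxuxwnfkuesj" the result is "qdadctlqa".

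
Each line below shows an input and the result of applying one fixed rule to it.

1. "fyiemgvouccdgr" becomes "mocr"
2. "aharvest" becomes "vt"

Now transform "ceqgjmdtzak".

jtk

The rule is to keep one character in every 3, starting at position 2 (positions 2nd, 5th, 8th, ...), then delete the first character.
"ceqgjmdtzak" → "ejtk" → "jtk".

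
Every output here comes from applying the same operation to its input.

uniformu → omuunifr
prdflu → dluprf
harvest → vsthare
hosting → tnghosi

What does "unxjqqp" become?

The transformation: move the last 3 characters to the front (rotate right by 3), then swap the first and last characters.
Starting from "unxjqqp": after the first operation, "qqpunxj"; after the second, "jqpunxq".
(Check on "prdflu": → "fluprd" → "dluprf" ✓)

jqpunxq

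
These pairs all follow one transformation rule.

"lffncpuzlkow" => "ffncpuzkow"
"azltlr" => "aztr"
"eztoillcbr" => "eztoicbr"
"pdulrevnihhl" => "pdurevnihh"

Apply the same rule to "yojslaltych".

yojsatych

Looking at the pairs, the operation is to remove every "l".
Applying that to "yojslaltych" gives "yojsatych".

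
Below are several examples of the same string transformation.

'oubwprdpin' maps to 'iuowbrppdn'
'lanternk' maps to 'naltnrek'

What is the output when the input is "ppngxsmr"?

The pattern: swap each adjacent pair of characters (1↔2, 3↔4, ...), then move the last character to the front.
For "ppngxsmr", step one produces "ppgnsxrm"; step two turns that into "mppgnsxr".

mppgnsxr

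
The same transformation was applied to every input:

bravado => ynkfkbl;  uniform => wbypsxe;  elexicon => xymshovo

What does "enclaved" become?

Rule — reverse the string, then shift every letter 10 places forward in the alphabet (wrapping around).
On "enclaved" that produces "nofkvmxo".
(Check on "uniform": → "mrofinu" → "wbypsxe" ✓)

nofkvmxo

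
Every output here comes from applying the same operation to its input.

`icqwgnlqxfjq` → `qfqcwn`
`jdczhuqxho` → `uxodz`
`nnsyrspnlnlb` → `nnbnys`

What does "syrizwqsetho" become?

The pattern: keep every other character starting from the second (positions 2nd, 4th, 6th, ...), then move the last 3 characters to the front (rotate right by 3).
So "syrizwqsetho" becomes "stoyiw".

stoyiw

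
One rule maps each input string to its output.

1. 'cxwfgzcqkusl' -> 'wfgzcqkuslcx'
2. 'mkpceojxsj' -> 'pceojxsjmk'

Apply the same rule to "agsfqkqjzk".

What's happening: move the first 2 characters to the end (rotate left by 2).
So "agsfqkqjzk" becomes "sfqkqjzkag".

sfqkqjzkag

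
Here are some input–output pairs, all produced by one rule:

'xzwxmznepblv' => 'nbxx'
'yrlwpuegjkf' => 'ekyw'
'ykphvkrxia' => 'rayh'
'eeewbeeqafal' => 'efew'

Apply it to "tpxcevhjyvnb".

In each case the input is transformed by: keep one character in every 3, starting at position 1 (positions 1st, 4th, 7th, ...), then move the first 2 characters to the end (rotate left by 2).
Working it through for "tpxcevhjyvnb": intermediate "tchv", final "hvtc".

hvtc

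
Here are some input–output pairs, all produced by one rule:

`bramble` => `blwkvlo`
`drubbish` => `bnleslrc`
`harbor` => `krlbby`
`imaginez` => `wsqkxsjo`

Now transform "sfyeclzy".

pcoivmij

The pattern: swap each adjacent pair of characters (1↔2, 3↔4, ...), then shift every letter 10 places forward in the alphabet (wrapping around).
For "sfyeclzy", step one produces "fseylcyz"; step two turns that into "pcoivmij".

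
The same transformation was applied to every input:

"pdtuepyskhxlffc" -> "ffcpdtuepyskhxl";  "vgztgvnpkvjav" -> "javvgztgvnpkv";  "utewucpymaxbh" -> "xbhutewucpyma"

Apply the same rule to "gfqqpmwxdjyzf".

The rule is to move the last 3 characters to the front (rotate right by 3).
Applying that to "gfqqpmwxdjyzf" gives "yzfgfqqpmwxdj".

yzfgfqqpmwxdj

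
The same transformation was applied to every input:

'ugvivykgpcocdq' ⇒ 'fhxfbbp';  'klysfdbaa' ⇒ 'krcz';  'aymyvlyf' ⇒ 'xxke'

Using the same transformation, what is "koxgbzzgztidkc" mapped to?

In each case the input is transformed by: keep every other character starting from the second (positions 2nd, 4th, 6th, ...), then shift every letter 1 place backward in the alphabet (wrapping around).
On "koxgbzzgztidkc": the first step gives "ogzgtdc", and the second then gives "nfyfscb".

nfyfscb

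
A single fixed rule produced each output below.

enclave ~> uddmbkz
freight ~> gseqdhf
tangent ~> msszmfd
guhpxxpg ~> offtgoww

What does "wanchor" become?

In each case the input is transformed by: shift every letter 1 place backward in the alphabet (wrapping around), then move the last 2 characters to the front (rotate right by 2).
For "wanchor", step one produces "vzmbgnq"; step two turns that into "nqvzmbg".

nqvzmbg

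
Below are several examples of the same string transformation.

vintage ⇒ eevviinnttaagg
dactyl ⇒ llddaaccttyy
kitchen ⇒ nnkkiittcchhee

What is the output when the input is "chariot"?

ttcchhaarriioo

What's happening: double every character, then move the last 2 characters to the front (rotate right by 2).
Working it through for "chariot": intermediate "cchhaarriioott", final "ttcchhaarriioo".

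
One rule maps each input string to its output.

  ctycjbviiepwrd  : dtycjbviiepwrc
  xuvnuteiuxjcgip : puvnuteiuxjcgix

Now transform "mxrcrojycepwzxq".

qxrcrojycepwzxm

What's happening: swap the first and last characters.
Doing the same to "mxrcrojycepwzxq": "qxrcrojycepwzxm".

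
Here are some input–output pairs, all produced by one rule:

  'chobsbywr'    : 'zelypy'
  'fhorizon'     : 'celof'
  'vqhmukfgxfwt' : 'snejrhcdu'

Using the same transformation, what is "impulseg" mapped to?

fjmri

The pattern: delete the last 3 characters, then shift every letter 3 places backward in the alphabet (wrapping around).
On "impulseg": the first step gives "impul", and the second then gives "fjmri".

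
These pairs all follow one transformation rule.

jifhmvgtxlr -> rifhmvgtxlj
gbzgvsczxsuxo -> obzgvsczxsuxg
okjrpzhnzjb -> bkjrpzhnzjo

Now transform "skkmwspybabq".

qkkmwspybabs

What's happening: swap the first and last characters.
On "skkmwspybabq" that produces "qkkmwspybabs".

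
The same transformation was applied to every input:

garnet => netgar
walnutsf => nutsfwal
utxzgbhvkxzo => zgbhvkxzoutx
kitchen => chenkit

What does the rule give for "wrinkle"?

nklewri

Rule — move the first 3 characters to the end (rotate left by 3).
For "wrinkle" the result is "nklewri".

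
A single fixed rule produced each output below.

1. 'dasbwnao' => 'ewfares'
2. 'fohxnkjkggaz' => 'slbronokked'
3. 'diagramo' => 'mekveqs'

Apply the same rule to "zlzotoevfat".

The rule is to delete the first character, then shift every letter 4 places forward in the alphabet (wrapping around).
So "zlzotoevfat" becomes "pdsxsizjex".

pdsxsizjex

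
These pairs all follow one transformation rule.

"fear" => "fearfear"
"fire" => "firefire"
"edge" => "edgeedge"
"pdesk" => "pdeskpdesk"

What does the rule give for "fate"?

fatefate

What's happening: write the whole string twice.
"fate" → "fatefate".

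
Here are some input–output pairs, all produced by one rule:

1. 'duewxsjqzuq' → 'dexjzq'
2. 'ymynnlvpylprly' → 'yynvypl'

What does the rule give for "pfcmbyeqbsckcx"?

pcbebcc

The pattern: keep every other character starting from the first (positions 1st, 3rd, 5th, ...).
So "pfcmbyeqbsckcx" becomes "pcbebcc".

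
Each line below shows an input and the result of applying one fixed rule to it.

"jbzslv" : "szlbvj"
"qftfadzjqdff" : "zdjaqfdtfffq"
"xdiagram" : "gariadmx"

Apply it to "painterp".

tneirapp

The transformation: swap the front and back halves of the string, then take characters alternately from the front and the back (1st, last, 2nd, 2nd-last, ...).
Applying both steps to "painterp": "terppain", then "tneirapp".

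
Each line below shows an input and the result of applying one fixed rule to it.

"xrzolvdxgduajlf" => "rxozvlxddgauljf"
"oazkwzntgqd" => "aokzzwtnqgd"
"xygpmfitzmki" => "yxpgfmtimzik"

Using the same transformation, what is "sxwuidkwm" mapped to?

The pattern: swap each adjacent pair of characters (1↔2, 3↔4, ...).
So "sxwuidkwm" becomes "xsuwdiwkm".

xsuwdiwkm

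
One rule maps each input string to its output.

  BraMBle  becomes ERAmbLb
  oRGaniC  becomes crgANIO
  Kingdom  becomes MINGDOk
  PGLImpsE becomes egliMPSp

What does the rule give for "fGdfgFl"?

LgDFGfF

The transformation: swap the first and last characters, then flip the case of every letter.
On "fGdfgFl": the first step gives "lGdfgFf", and the second then gives "LgDFGfF".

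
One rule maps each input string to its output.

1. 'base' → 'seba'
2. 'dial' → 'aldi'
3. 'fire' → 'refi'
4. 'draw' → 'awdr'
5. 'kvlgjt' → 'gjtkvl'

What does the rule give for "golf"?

lfgo

The transformation: swap the front and back halves of the string.
So "golf" becomes "lfgo".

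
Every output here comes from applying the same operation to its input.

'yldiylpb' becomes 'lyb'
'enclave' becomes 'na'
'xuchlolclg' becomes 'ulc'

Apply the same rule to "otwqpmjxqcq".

tpxq

Each output is the input with this applied: keep one character in every 3, starting at position 2 (positions 2nd, 5th, 8th, ...).
Doing the same to "otwqpmjxqcq": "tpxq".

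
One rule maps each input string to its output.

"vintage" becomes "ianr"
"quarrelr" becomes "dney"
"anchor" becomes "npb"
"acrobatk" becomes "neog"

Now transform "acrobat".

Rule — keep every other character starting from the first (positions 1st, 3rd, 5th, ...), then shift every letter 13 places forward in the alphabet (wrapping around) — i.e. ROT13.
So "acrobat" becomes "neog".

neog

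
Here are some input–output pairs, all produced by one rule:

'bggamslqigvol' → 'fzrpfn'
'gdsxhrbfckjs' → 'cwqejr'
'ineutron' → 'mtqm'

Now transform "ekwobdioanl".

jncnm

Rule — keep every other character starting from the second (positions 2nd, 4th, 6th, ...), then shift every letter 1 place backward in the alphabet (wrapping around).
Working it through for "ekwobdioanl": intermediate "kodon", final "jncnm".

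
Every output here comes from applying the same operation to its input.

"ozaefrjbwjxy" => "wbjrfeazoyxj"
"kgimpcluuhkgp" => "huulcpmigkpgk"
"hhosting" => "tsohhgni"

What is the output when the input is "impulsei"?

The pattern: reverse the string, then move the first 3 characters to the end (rotate left by 3).
For "impulsei", step one produces "ieslupmi"; step two turns that into "lupmiies".
(Check on "kgimpcluuhkgp": → "pgkhuulcpmigk" → "huulcpmigkpgk" ✓)

lupmiies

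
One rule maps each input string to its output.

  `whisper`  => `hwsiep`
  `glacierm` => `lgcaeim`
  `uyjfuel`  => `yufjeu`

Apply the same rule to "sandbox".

asdnob

Rule — swap each adjacent pair of characters (1↔2, 3↔4, ...), then delete the last character.
Working it through for "sandbox": intermediate "asdnobx", final "asdnob".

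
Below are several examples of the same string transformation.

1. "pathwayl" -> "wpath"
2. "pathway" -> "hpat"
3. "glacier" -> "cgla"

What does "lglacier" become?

In each case the input is transformed by: delete the last 3 characters, then move the last character to the front.
Applying both steps to "lglacier": "lglac", then "clgla".

clgla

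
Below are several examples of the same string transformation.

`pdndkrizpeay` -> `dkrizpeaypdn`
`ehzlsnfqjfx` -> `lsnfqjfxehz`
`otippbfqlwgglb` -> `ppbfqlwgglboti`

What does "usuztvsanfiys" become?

ztvsanfiysusu

Rule — move the first 3 characters to the end (rotate left by 3).
Applying that to "usuztvsanfiys" gives "ztvsanfiysusu".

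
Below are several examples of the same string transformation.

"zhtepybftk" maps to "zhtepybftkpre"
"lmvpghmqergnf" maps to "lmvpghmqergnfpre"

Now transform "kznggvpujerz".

What's happening: append "pre".
So "kznggvpujerz" becomes "kznggvpujerzpre".

kznggvpujerzpre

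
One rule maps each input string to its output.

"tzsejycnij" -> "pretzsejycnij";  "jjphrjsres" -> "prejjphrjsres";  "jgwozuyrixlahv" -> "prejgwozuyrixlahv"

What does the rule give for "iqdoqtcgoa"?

preiqdoqtcgoa

Rule — prepend "pre".
On "iqdoqtcgoa" that produces "preiqdoqtcgoa".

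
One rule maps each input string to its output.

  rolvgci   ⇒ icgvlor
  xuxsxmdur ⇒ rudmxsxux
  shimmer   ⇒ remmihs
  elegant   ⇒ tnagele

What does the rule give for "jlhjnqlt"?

Each output is the input with this applied: reverse the string.
Doing the same to "jlhjnqlt": "tlqnjhlj".

tlqnjhlj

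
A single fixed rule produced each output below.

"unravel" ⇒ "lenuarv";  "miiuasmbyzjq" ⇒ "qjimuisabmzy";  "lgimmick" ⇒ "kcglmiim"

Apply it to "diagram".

What's happening: move the last 2 characters to the front (rotate right by 2), then swap each adjacent pair of characters (1↔2, 3↔4, ...).
On "diagram": the first step gives "amdiagr", and the second then gives "maidgar".

maidgar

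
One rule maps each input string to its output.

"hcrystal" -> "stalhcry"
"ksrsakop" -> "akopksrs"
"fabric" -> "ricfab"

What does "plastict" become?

tictplas

The transformation: swap the front and back halves of the string.
For "plastict" the result is "tictplas".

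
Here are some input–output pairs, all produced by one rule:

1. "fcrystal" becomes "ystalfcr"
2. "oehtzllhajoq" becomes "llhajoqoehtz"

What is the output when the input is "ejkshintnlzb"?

Rule — swap the front and back halves of the string, then move the last character to the front.
"ejkshintnlzb" → "intnlzbejksh".

intnlzbejksh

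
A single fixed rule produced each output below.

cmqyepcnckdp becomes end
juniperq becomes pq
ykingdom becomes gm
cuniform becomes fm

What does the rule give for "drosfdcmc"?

fm

In each case the input is transformed by: keep one character in every 3, starting at position 2 (positions 2nd, 5th, 8th, ...), then delete the first character.
For "drosfdcmc", step one produces "rfm"; step two turns that into "fm".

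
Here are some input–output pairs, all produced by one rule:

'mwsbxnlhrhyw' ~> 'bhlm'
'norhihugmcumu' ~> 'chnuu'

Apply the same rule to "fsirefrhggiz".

fgrr

The pattern: keep one character in every 3, starting at position 1 (positions 1st, 4th, 7th, ...), then sort the characters into alphabetical order.
Applying that to "fsirefrhggiz" gives "fgrr".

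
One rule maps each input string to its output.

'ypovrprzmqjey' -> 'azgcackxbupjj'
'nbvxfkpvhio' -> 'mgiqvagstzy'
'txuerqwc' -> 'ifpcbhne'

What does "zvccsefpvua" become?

In each case the input is transformed by: shift every letter 11 places forward in the alphabet (wrapping around), then move the first character to the end.
On "zvccsefpvua": the first step gives "kgnndpqagfl", and the second then gives "gnndpqagflk".
(Check on "txuerqwc": → "eifpcbhn" → "ifpcbhne" ✓)

gnndpqagflk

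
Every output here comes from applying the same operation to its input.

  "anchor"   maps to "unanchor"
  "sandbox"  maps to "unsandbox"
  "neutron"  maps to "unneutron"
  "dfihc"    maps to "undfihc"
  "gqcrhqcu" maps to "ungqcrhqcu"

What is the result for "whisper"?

Rule — prepend "un".
Doing the same to "whisper": "unwhisper".

unwhisper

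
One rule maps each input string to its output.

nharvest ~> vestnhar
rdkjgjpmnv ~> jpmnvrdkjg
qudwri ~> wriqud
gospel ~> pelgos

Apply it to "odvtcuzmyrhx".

The pattern: swap the front and back halves of the string.
So "odvtcuzmyrhx" becomes "zmyrhxodvtcu".

zmyrhxodvtcu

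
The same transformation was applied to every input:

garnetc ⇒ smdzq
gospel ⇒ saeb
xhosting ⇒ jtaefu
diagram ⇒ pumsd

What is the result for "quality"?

cgmxu

The pattern: shift every letter 12 places forward in the alphabet (wrapping around), then delete the last 2 characters.
Working it through for "quality": intermediate "cgmxufk", final "cgmxu".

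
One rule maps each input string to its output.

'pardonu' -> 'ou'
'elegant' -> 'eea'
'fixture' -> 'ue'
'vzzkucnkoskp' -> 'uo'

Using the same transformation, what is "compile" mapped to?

ie

The rule is to keep every other character starting from the first (positions 1st, 3rd, 5th, ...), then keep only the vowels.
Applying both steps to "compile": "cmie", then "ie".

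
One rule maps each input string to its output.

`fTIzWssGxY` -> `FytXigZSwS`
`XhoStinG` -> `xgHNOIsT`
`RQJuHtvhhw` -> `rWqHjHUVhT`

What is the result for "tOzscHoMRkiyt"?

TToYZISKCrhmO

What's happening: flip the case of every letter, then take characters alternately from the front and the back (1st, last, 2nd, 2nd-last, ...).
On "tOzscHoMRkiyt": the first step gives "ToZSChOmrKIYT", and the second then gives "TToYZISKCrhmO".
(Check on "XhoStinG": → "xHOsTINg" → "xgHNOIsT" ✓)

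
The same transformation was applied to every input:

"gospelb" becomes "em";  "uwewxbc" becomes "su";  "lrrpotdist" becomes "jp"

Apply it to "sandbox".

Looking at the pairs, the operation is to shift every letter 2 places backward in the alphabet (wrapping around), then keep only the first 2 characters.
On "sandbox": the first step gives "qylbzmv", and the second then gives "qy".

qy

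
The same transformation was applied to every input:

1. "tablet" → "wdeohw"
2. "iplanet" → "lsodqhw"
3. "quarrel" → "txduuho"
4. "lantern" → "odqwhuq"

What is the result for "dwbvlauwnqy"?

In each case the input is transformed by: shift every letter 3 places forward in the alphabet (wrapping around).
Doing the same to "dwbvlauwnqy": "gzeyodxzqtb".

gzeyodxzqtb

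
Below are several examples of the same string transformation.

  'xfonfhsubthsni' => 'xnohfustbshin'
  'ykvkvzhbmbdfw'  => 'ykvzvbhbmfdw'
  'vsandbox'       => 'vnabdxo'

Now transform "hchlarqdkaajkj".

hlhradqakjajk

In each case the input is transformed by: swap each adjacent pair of characters (1↔2, 3↔4, ...), then delete the first character.
Working it through for "hchlarqdkaajkj": intermediate "chlhradqakjajk", final "hlhradqakjajk".
(Check on "ykvkvzhbmbdfw": → "kykvzvbhbmfdw" → "ykvzvbhbmfdw" ✓)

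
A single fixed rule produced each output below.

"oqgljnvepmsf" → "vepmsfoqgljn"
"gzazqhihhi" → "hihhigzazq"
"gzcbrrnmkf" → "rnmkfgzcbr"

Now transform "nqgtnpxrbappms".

rbappmsnqgtnpx

Each output is the input with this applied: swap the front and back halves of the string.
For "nqgtnpxrbappms" the result is "rbappmsnqgtnpx".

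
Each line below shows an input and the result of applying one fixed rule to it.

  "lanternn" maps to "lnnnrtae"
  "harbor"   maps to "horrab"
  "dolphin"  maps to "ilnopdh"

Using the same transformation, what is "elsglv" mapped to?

llsveg

Rule — sort the characters into alphabetical order, then move the first 2 characters to the end (rotate left by 2).
For "elsglv", step one produces "egllsv"; step two turns that into "llsveg".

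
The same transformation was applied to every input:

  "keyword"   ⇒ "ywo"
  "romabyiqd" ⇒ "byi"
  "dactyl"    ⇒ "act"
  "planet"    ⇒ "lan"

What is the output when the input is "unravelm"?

What's happening: move the last 2 characters to the front (rotate right by 2), then keep only the last 3 characters.
On "unravelm": the first step gives "lmunrave", and the second then gives "ave".
(Check on "planet": → "etplan" → "lan" ✓)

ave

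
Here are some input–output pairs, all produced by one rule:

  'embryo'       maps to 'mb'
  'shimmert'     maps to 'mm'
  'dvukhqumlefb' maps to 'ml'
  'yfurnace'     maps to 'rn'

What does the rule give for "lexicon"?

xi

The pattern: move the last 3 characters to the front (rotate right by 3), then keep only the last 2 characters.
Applying both steps to "lexicon": "conlexi", then "xi".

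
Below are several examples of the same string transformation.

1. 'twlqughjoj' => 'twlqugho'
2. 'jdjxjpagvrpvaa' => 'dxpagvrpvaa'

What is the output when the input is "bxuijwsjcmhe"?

bxuiwscmhe

The transformation: remove every "j".
For "bxuijwsjcmhe" the result is "bxuiwscmhe".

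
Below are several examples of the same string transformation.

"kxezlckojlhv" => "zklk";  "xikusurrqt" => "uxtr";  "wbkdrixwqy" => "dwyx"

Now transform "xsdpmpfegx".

pxxf

The rule is to keep one character in every 3, starting at position 1 (positions 1st, 4th, 7th, ...), then swap each adjacent pair of characters (1↔2, 3↔4, ...).
"xsdpmpfegx" → "xpfx" → "pxxf".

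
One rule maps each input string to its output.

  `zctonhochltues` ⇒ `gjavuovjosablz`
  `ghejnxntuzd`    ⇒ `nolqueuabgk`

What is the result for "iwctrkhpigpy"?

Looking at the pairs, the operation is to shift every letter 7 places forward in the alphabet (wrapping around).
Applying that to "iwctrkhpigpy" gives "pdjayrowpnwf".

pdjayrowpnwf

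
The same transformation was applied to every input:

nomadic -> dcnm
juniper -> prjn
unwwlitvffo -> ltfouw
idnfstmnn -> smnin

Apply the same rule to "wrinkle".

kewi

Rule — keep every other character starting from the first (positions 1st, 3rd, 5th, ...), then move the first 2 characters to the end (rotate left by 2).
Starting from "wrinkle": after the first operation, "wike"; after the second, "kewi".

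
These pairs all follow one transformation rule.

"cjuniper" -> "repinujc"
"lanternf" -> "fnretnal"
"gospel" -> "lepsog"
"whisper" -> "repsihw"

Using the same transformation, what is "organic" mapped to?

What's happening: reverse the string.
For "organic" the result is "cinagro".

cinagro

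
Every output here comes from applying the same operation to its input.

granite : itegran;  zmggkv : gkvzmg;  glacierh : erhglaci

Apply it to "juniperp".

erpjunip

The transformation: move the last 3 characters to the front (rotate right by 3).
So "juniperp" becomes "erpjunip".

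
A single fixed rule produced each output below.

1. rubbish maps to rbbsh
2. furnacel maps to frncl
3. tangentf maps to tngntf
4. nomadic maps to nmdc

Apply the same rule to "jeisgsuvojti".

Looking at the pairs, the operation is to remove every vowel.
On "jeisgsuvojti" that produces "jsgsvjt".

jsgsvjt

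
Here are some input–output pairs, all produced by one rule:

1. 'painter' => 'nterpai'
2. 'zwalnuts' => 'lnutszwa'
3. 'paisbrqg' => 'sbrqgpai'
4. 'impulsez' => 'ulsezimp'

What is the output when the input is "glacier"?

ciergla

Looking at the pairs, the operation is to move the first 3 characters to the end (rotate left by 3).
Doing the same to "glacier": "ciergla".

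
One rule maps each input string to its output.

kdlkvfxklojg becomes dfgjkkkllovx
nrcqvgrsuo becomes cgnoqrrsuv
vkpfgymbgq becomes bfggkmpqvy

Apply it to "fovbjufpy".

bffjopuvy

Each output is the input with this applied: sort the characters into alphabetical order.
Doing the same to "fovbjufpy": "bffjopuvy".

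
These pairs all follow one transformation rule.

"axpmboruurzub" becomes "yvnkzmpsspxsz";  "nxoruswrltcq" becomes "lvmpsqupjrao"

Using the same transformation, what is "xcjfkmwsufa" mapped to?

vahdikuqsdy

What's happening: shift every letter 2 places backward in the alphabet (wrapping around).
On "xcjfkmwsufa" that produces "vahdikuqsdy".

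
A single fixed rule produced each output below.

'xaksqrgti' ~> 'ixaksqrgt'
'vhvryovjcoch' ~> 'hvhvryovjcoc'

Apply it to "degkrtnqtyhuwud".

ddegkrtnqtyhuwu

What's happening: move the last character to the front.
On "degkrtnqtyhuwud" that produces "ddegkrtnqtyhuwu".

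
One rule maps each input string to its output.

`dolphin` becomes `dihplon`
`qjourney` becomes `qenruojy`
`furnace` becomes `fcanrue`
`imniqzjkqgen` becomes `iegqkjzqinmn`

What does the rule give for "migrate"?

mtargie

Each output is the input with this applied: swap the first and last characters, then reverse the string.
For "migrate", step one produces "eigratm"; step two turns that into "mtargie".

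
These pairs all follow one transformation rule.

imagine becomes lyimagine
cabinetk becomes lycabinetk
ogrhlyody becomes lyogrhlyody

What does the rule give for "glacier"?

In each case the input is transformed by: prepend "ly".
"glacier" → "lyglacier".

lyglacier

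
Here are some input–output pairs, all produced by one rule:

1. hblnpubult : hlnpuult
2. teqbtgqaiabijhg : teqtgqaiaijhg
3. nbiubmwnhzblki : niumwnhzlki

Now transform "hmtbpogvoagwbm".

Rule — remove every "b".
Applying that to "hmtbpogvoagwbm" gives "hmtpogvoagwm".

hmtpogvoagwm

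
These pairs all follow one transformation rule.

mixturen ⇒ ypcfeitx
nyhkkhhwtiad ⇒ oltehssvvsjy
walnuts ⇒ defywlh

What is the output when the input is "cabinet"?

Each output is the input with this applied: reverse the string, then shift every letter 11 places forward in the alphabet (wrapping around).
Working it through for "cabinet": intermediate "tenibac", final "epytmln".
(Check on "walnuts": → "stunlaw" → "defywlh" ✓)

epytmln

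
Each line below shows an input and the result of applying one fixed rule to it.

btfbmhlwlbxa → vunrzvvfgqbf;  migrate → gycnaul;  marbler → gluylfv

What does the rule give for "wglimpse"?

The pattern: take characters alternately from the front and the back (1st, last, 2nd, 2nd-last, ...), then shift every letter 6 places backward in the alphabet (wrapping around).
"wglimpse" → "wegslpim" → "qyamfjcg".
(Check on "marbler": → "mraerlb" → "gluylfv" ✓)

qyamfjcg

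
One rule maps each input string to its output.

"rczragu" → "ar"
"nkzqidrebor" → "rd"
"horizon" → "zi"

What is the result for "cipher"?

ph

What's happening: take characters alternately from the front and the back (1st, last, 2nd, 2nd-last, ...), then keep only the last 2 characters.
On "cipher": the first step gives "crieph", and the second then gives "ph".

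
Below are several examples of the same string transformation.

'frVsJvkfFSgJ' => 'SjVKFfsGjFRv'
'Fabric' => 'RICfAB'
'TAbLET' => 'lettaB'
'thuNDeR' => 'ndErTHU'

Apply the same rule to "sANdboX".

The transformation: flip the case of every letter, then move the first 3 characters to the end (rotate left by 3).
Starting from "sANdboX": after the first operation, "SanDBOx"; after the second, "DBOxSan".

DBOxSan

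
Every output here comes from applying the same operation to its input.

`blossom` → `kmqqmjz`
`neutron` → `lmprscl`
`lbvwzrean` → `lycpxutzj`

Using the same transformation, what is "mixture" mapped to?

cpsrvgk

In each case the input is transformed by: reverse the string, then shift every letter 2 places backward in the alphabet (wrapping around).
Working it through for "mixture": intermediate "erutxim", final "cpsrvgk".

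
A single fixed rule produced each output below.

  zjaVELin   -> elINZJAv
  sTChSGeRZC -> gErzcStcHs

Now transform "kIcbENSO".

ensoKiCB

The pattern: swap the front and back halves of the string, then flip the case of every letter.
For "kIcbENSO", step one produces "ENSOkIcb"; step two turns that into "ensoKiCB".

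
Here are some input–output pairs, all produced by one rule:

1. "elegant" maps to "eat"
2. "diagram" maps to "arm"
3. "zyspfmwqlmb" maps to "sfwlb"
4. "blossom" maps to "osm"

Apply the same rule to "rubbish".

bih

The rule is to delete the first 2 characters, then keep every other character starting from the first (positions 1st, 3rd, 5th, ...).
Working it through for "rubbish": intermediate "bbish", final "bih".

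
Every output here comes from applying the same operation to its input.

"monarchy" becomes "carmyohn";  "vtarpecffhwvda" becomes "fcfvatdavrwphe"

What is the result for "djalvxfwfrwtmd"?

ffwddjmatlwvrx

What's happening: take characters alternately from the front and the back (1st, last, 2nd, 2nd-last, ...), then move the last 3 characters to the front (rotate right by 3).
"djalvxfwfrwtmd" → "ddjmatlwvrxffw" → "ffwddjmatlwvrx".
(Check on "vtarpecffhwvda": → "vatdavrwphefcf" → "fcfvatdavrwphe" ✓)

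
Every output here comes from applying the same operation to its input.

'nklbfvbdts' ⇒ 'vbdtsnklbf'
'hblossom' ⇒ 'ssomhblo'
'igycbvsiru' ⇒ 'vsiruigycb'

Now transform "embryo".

ryoemb

The rule is to swap the front and back halves of the string.
Applying that to "embryo" gives "ryoemb".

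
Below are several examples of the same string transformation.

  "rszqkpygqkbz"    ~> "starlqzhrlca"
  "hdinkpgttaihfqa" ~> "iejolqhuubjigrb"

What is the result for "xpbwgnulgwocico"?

Looking at the pairs, the operation is to shift every letter 1 place forward in the alphabet (wrapping around).
On "xpbwgnulgwocico" that produces "yqcxhovmhxpdjdp".

yqcxhovmhxpdjdp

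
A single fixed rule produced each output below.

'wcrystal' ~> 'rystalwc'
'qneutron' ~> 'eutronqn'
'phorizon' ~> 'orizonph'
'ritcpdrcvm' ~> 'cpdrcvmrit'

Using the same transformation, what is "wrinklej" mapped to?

inklejwr

Each output is the input with this applied: move the last 2 characters to the front (rotate right by 2), then swap the front and back halves of the string.
On "wrinklej": the first step gives "ejwrinkl", and the second then gives "inklejwr".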